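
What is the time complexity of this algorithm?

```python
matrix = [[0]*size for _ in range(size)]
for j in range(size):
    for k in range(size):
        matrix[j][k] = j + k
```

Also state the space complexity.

Time complexity: O(n^2).
Space complexity: O(n^2).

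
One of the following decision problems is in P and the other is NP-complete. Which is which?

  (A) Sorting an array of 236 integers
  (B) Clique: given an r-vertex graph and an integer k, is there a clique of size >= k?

(A) is P: merge sort runs in O(n log n).
(B) is NP-complete: complement of Independent Set / Vertex Cover (with k part of the input).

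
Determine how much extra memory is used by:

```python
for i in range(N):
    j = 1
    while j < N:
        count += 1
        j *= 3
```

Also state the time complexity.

Space complexity: O(1).
Only a constant amount of auxiliary storage is used; nothing grows with n.
Time complexity: O(n log n).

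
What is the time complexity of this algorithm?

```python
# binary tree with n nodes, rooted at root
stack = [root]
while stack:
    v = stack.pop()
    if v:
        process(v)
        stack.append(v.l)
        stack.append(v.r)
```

Time complexity: O(n).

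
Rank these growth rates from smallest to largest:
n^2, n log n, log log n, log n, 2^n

Ordered by growth rate: log log n < log n < n log n < n^2 < 2^n.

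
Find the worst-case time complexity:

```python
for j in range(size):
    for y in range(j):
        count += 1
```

Time complexity: O(n^2).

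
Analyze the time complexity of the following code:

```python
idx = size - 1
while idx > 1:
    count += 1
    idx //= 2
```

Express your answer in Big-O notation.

Time complexity: O(log n).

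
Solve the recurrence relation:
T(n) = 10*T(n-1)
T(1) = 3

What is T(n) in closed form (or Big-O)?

Each step multiplies by 10. T(n) = T(1)*10^(n-1) = 3*10^(n-1).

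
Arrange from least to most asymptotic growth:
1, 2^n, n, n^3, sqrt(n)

Ordered by growth rate: 1 < sqrt(n) < n < n^3 < 2^n.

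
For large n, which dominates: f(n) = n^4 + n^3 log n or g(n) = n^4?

f(n) = n^4 + n^3 log n and g(n) = n^4 are Theta of each other: the lower-order n^3 log n term is o(n^4); both are Theta(n^4).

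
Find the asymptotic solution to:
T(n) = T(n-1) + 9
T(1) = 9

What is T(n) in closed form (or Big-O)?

Unrolling: T(n) = T(n-1) + 9 = T(n-2) + 2*9 = ... = T(1) + (n-1)*9 = 9 + (n-1)*9 = 9n.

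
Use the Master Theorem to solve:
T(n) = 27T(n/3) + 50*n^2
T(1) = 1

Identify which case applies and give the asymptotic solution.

a=27, b=3, f(n)=50*n^2.
log_3(27) = 3 > 2.
Since f(n) = O(n^2) is polynomially smaller than n^3, Case 1 applies.
T(n) = Theta(n^3).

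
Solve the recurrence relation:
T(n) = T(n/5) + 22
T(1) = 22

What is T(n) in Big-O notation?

Each step divides n by 5 and adds 22. After log_5(n) steps, T(n) = O(log n).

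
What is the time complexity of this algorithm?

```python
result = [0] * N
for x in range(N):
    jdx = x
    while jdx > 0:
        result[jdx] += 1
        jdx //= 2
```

Time complexity: O(n log n).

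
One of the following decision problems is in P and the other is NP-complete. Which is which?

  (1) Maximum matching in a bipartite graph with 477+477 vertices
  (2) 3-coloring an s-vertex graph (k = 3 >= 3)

(1) is P: Hopcroft-Karp runs in O(E sqrt(V)).
(2) is NP-complete: graph k-coloring for k>=3 is NP-complete by reduction from 3-SAT.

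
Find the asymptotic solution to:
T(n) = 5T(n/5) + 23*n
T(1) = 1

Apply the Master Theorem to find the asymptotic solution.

a=5, b=5, f(n)=23*n. log_5(5) = 1. Case 2: T(n) = O(n log n).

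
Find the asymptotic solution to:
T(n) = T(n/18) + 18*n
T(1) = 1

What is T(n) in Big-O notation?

Geometric series: 18*n*(1 + 1/18 + 1/18^2 + ...) = O(n). T(n) = O(n).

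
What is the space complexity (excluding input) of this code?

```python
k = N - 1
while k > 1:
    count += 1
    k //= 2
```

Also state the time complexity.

Space complexity: O(1).
Only a constant amount of auxiliary storage is used; nothing grows with n.
Time complexity: O(log n).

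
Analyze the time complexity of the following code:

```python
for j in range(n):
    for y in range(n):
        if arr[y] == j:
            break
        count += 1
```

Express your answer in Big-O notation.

Time complexity: O(n^2).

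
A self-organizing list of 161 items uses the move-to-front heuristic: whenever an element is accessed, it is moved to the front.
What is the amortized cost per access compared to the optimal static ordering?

With potential Phi = number of inversions between the MTF list and the optimal static list (at most C(161,2)), each access has amortized cost at most 2 * (cost under optimal static ordering). This is the move-to-front 2-competitiveness result.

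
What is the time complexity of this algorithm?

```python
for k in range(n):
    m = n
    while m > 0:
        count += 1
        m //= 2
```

Time complexity: O(n log n).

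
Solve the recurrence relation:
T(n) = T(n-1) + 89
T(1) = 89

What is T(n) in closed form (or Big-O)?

Unrolling: T(n) = T(n-1) + 89 = T(n-2) + 2*89 = ... = T(1) + (n-1)*89 = 89 + (n-1)*89 = 89n.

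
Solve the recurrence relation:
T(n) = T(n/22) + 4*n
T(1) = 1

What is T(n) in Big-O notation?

Geometric series: 4*n*(1 + 1/22 + 1/22^2 + ...) = O(n). T(n) = O(n).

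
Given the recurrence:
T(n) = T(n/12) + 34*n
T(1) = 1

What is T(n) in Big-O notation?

Geometric series: 34*n*(1 + 1/12 + 1/12^2 + ...) = O(n). T(n) = O(n).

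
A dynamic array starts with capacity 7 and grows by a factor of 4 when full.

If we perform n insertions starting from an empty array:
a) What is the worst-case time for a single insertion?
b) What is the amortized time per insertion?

(a) Worst-case single insertion: O(n) -- when the array is full at capacity c, the resize copies all c elements, and c can be Theta(n).
(b) Resizes happen at sizes 7, 28, 112, ... Total copy cost for n insertions: 7 + 28 + ... = O(n) (geometric series with ratio 1/4). Amortized cost per insertion: O(n)/n = O(1).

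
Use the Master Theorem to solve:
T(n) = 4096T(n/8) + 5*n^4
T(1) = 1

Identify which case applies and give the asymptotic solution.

a=4096, b=8, f(n)=5*n^4.
log_8(4096) = 4, so n^(log_b(a)) = n^4.
f(n) = Theta(n^4), so Case 2 applies.
T(n) = Theta(n^4 log n).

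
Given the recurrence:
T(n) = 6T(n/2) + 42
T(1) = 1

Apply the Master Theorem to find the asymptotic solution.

a=6, b=2, f(n)=42. log_2(6) = 2.585. Case 1 of Master Theorem: T(n) = O(n^2.585).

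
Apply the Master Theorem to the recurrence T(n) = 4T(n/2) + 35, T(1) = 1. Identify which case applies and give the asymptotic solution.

a=4, b=2, f(n)=35.
log_2(4) = 2 > 0.
Since f(n) = O(n^0) is polynomially smaller than n^2, Case 1 applies.
T(n) = Theta(n^2).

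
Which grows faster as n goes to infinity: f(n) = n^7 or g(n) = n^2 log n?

f(n) = n^7 grows faster: n^7 / (n^2 log n) = n^5/log n -> infinity.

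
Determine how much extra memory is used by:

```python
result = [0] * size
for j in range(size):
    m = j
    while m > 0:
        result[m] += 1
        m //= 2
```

Space complexity: O(n).
Auxiliary storage grows linearly with the input size n in the worst case.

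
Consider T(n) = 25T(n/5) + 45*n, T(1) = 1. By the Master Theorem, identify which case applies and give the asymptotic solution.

a=25, b=5, f(n)=45*n.
log_5(25) = 2 > 1.
Since f(n) = O(n^1) is polynomially smaller than n^2, Case 1 applies.
T(n) = Theta(n^2).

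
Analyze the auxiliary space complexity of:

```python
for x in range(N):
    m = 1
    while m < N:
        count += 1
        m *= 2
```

Space complexity: O(1).
Only a constant amount of auxiliary storage is used; nothing grows with n.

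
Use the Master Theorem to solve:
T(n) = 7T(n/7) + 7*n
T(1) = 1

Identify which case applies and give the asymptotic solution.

a=7, b=7, f(n)=7*n.
log_7(7) = 1, so n^(log_b(a)) = n.
f(n) = Theta(n), so Case 2 applies.
T(n) = Theta(n log n).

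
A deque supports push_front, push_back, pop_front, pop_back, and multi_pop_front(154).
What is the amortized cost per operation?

Assign 2 credits to each push operation. A pop uses 1 saved credit. multi_pop_front(154) uses up to 154 saved credits from previous pushes. Credits never go negative. Amortized cost is O(1).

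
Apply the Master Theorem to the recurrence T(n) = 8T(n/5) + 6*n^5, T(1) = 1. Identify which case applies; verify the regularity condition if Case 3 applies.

a=8, b=5, f(n)=6*n^5.
log_5(8) = 1.292 < 5.
f(n) = Omega(n^(1.292+epsilon)) for some epsilon > 0, so Case 3 is the candidate.
Regularity: a*f(n/b) = 8*6*(n/5)^5 = (8/3125)*6*n^5 <= c*f(n) with c = 8/3125 < 1. Satisfied.
Case 3: T(n) = Theta(n^5).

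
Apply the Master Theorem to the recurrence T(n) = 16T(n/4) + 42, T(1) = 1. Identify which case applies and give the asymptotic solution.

a=16, b=4, f(n)=42.
log_4(16) = 2 > 0.
Since f(n) = O(n^0) is polynomially smaller than n^2, Case 1 applies.
T(n) = Theta(n^2).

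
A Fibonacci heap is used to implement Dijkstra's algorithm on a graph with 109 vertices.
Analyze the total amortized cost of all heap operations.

Dijkstra performs 109 insert, 109 extract-min, and at most E decrease-key operations. With Fibonacci heap: insert O(1) amortized, extract-min O(log n) amortized, decrease-key O(1) amortized. Total with n = 109: O(n * 1 + n * log n + E * 1) = O(n log n + E).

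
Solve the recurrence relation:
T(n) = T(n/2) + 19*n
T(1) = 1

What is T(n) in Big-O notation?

Geometric series: 19*n*(1 + 1/2 + 1/2^2 + ...) = O(n). T(n) = O(n).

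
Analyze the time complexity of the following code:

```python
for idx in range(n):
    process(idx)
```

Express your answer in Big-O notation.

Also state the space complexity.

Time complexity: O(n).
Space complexity: O(1).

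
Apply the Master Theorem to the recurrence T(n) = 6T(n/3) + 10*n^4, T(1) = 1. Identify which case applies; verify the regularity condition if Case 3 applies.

a=6, b=3, f(n)=10*n^4.
log_3(6) = 1.631 < 4.
f(n) = Omega(n^(1.631+epsilon)) for some epsilon > 0, so Case 3 is the candidate.
Regularity: a*f(n/b) = 6*10*(n/3)^4 = (6/81)*10*n^4 <= c*f(n) with c = 6/81 < 1. Satisfied.
Case 3: T(n) = Theta(n^4).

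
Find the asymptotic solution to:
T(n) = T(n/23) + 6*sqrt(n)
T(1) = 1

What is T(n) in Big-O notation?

Each level contributes sqrt(n/23^k). Geometric series with ratio 1/sqrt(23) < 1 sums to O(sqrt(n)).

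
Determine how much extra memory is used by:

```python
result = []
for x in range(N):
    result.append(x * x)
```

Space complexity: O(n).
Auxiliary storage grows linearly with the input size n in the worst case.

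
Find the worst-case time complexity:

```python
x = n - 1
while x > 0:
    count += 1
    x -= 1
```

Time complexity: O(n).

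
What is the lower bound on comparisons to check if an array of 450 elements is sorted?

To verify 450 elements are sorted, we must compare each consecutive pair. Skipping any pair allows an adversary to swap them. Therefore 449 comparisons are necessary and sufficient.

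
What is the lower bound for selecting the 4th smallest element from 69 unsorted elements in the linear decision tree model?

Selecting the 4th smallest of 69 elements requires Omega(n) comparisons. Every element must be compared at least once. The BFPRT algorithm achieves O(n), making this tight.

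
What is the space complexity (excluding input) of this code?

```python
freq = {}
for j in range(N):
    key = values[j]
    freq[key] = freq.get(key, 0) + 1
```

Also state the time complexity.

Space complexity: O(n).
Auxiliary storage grows linearly with the input size n in the worst case.
Time complexity: O(n).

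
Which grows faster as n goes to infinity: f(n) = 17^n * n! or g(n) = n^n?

f(n) = 17^n * n! grows faster: by Stirling n! ~ sqrt(2 pi n)(n/e)^n, so 17^n n! / n^n ~ (17/e)^n sqrt(2 pi n) -> infinity since 17/e > 1.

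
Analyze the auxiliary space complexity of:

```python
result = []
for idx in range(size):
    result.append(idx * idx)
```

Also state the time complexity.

Space complexity: O(n).
Auxiliary storage grows linearly with the input size n in the worst case.
Time complexity: O(n).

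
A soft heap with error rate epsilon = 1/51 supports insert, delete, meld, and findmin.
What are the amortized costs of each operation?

Soft heaps (Chazelle) allow up to an epsilon = 1/51 fraction of elements to have corrupted (raised) keys. Insert is O(log(1/epsilon)) = O(log 51) amortized -- the structure maintains heap-ordered binary trees of rank bounded by O(log(1/epsilon)). Meld concatenates root lists: O(1) amortized. Delete and findmin are O(1) amortized.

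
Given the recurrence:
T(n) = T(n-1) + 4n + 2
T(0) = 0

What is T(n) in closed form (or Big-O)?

Dominant term in sum is 4*sum(i, i=1..n) = 4*n*(n+1)/2 = O(n^2).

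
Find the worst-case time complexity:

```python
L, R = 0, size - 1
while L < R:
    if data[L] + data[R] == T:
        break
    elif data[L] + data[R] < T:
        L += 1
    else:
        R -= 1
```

Time complexity: O(n).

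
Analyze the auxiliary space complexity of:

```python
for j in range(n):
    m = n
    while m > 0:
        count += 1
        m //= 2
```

Space complexity: O(1).
Only a constant amount of auxiliary storage is used; nothing grows with n.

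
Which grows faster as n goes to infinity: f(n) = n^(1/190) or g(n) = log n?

f(n) = n^(1/190) grows faster: any positive power of n dominates log n.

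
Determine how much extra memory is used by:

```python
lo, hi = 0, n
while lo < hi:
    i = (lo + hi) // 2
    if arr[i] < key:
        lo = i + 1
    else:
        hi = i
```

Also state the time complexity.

Space complexity: O(1).
Only a constant amount of auxiliary storage is used; nothing grows with n.
Time complexity: O(log n).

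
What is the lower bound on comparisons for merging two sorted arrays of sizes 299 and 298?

Adversary argument: with sizes 299 and 298 (differing by at most 1), interleave the two arrays so that every consecutive pair in the output comes from different inputs. Then each of the 596 adjacent output pairs must be directly compared, or the algorithm cannot determine their relative order. So 596 comparisons are necessary; standard merge achieves this.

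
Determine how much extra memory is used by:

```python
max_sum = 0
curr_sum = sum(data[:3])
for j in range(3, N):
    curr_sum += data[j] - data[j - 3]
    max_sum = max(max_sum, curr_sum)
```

Space complexity: O(1).
Only a constant amount of auxiliary storage is used; nothing grows with n.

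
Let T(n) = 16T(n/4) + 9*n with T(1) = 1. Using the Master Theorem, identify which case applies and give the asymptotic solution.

a=16, b=4, f(n)=9*n.
log_4(16) = 2 > 1.
Since f(n) = O(n^1) is polynomially smaller than n^2, Case 1 applies.
T(n) = Theta(n^2).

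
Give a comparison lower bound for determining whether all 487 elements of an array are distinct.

In the algebraic decision-tree model, the YES region for element distinctness on 487 elements has 487! connected components (one per ordering). Ben-Or's theorem then gives a lower bound of Omega(log(n!)) = Omega(n log n).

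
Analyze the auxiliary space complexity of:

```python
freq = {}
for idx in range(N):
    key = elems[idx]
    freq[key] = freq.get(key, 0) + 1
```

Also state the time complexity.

Space complexity: O(n).
Auxiliary storage grows linearly with the input size n in the worst case.
Time complexity: O(n).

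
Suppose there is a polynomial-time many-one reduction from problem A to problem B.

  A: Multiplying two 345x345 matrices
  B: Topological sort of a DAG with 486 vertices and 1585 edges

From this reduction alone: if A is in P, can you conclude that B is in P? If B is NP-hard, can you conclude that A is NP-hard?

A poly-time reduction A <=_p B transfers tractability DOWN (B easy => A easy) and hardness UP (A hard => B hard), not the reverse.
From A in P, the reduction alone does NOT give B in P: any problem in P trivially reduces to SAT, yet SAT is not known to be in P.
From B NP-hard, the reduction alone does NOT give A NP-hard: again, easy problems reduce to hard ones.
(Here in fact A is P and B is P.)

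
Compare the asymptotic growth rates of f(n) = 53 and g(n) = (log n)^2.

g(n) = (log n)^2 grows faster: any unbounded function dominates a constant.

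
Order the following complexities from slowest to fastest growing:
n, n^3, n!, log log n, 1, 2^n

Ordered by growth rate: 1 < log log n < n < n^3 < 2^n < n!.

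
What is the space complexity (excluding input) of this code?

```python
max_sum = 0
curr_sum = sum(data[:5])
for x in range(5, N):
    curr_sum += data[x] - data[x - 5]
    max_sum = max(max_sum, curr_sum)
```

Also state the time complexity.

Space complexity: O(1).
Only a constant amount of auxiliary storage is used; nothing grows with n.
Time complexity: O(n).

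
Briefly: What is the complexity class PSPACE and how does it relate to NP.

PSPACE is the class of problems solvable with polynomial space. NP is a subset of PSPACE (a poly-space machine can enumerate all certificates). PSPACE-complete problems include QBF (quantified Boolean formulas) and generalized games. It is unknown whether NP = PSPACE.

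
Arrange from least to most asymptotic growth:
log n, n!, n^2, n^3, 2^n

Ordered by growth rate: log n < n^2 < n^3 < 2^n < n!.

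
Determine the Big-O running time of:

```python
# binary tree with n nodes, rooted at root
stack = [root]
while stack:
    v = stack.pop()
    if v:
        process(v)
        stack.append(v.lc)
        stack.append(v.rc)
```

Time complexity: O(n).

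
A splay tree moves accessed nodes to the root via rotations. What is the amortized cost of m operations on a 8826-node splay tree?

Using a potential function Phi = sum of log(size of subtree) for each node, each splay operation has amortized cost O(log n) where n = 8826. Bad individual operations (O(n)) are offset by decreased potential.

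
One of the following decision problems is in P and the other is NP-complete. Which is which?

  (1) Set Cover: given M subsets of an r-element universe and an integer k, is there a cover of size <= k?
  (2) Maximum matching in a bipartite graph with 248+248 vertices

(1) is NP-complete: one of Karp's 21 NP-complete problems (with k part of the input).
(2) is P: Hopcroft-Karp runs in O(E sqrt(V)).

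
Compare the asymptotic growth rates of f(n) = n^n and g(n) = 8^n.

f(n) = n^n grows faster: n^n / 8^n = (n/8)^n -> infinity once n > 8.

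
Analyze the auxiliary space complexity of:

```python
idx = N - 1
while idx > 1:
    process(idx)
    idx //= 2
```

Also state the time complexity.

Space complexity: O(1).
Only a constant amount of auxiliary storage is used; nothing grows with n.
Time complexity: O(log n).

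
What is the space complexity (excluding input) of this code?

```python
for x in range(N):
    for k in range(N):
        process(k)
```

Space complexity: O(1).
Only a constant amount of auxiliary storage is used; nothing grows with n.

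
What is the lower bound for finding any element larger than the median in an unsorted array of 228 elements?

To find an element larger than the median of 228 elements, we must see Omega(n) elements. Without seeing enough elements, an adversary can make any unseen element the median.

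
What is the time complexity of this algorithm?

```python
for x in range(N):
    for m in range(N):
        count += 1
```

Time complexity: O(n^2).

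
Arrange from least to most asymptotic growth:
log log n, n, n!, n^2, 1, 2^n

Ordered by growth rate: 1 < log log n < n < n^2 < 2^n < n!.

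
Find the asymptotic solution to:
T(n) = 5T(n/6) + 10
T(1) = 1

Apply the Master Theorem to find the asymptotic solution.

a=5, b=6, f(n)=10. log_6(5) = 0.8982. Case 1 of Master Theorem: T(n) = O(n^0.8982).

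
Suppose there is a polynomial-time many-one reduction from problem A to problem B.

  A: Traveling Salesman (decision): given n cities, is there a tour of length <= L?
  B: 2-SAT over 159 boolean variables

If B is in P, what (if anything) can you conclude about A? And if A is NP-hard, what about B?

A poly-time reduction A <=_p B means any A-instance can be transformed to a B-instance in poly time.
If B is in P: compose the reduction with B's poly-time algorithm to solve A in poly time, so A is in P.
If A is NP-hard: every NP problem reduces to A, which reduces to B; composing reductions, every NP problem reduces to B, so B is NP-hard.
(Here in fact A is NP-complete and B is in P, so no such reduction is known -- its existence would imply P = NP; the analysis concerns only what the assumed reduction would or would not let you conclude.)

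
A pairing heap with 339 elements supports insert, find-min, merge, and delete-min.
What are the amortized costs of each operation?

Pairing heaps are self-adjusting heap-ordered trees. Insert and merge link two roots: O(1). Find-min reads the root: O(1). Delete-min removes the root, then pairs children in two passes; amortized cost is O(log 339) = O(log n).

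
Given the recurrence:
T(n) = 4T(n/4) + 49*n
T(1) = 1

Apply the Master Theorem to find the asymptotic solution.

a=4, b=4, f(n)=49*n. log_4(4) = 1. Case 2: T(n) = O(n log n).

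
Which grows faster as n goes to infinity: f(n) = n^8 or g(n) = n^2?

f(n) = n^8 grows faster: n^8/n^2 = n^6 -> infinity.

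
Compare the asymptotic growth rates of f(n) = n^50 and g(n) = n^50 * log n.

g(n) = n^50 * log n grows faster: extra log n factor -> infinity.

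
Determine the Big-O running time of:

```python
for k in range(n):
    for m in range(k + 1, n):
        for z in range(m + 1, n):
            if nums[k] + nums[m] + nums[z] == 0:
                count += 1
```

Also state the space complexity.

Time complexity: O(n^3).
Space complexity: O(1).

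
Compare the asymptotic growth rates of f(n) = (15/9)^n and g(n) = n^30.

f(n) = (15/9)^n grows faster: (15/9)^n is exponential with base 15/9 > 1, dominating every polynomial.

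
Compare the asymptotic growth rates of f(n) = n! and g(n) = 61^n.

f(n) = n! grows faster: n!/61^n -> infinity by Stirling.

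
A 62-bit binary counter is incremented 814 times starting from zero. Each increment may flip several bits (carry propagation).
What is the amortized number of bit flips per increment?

Bit i flips on every 2^i-th increment, so over 814 increments bit i flips floor(814/2^i) times. Summing over i: total flips < 2 * 814. Amortized: < 2 = O(1) per increment.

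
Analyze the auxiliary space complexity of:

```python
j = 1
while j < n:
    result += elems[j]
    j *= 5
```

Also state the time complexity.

Space complexity: O(1).
Only a constant amount of auxiliary storage is used; nothing grows with n.
Time complexity: O(log n).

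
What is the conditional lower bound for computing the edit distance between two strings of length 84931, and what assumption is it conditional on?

Under SETH (the Strong Exponential Time Hypothesis), edit distance on length-84931 strings cannot be computed in O(n^(2-epsilon)) time for any epsilon > 0 (Backurs-Indyk). The reduction is from CNF-SAT via the orthogonal vectors problem.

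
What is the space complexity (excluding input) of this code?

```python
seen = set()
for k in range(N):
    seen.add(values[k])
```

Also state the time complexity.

Space complexity: O(n).
Auxiliary storage grows linearly with the input size n in the worst case.
Time complexity: O(n).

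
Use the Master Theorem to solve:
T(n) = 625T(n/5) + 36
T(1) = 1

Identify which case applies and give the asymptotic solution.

a=625, b=5, f(n)=36.
log_5(625) = 4 > 0.
Since f(n) = O(n^0) is polynomially smaller than n^4, Case 1 applies.
T(n) = Theta(n^4).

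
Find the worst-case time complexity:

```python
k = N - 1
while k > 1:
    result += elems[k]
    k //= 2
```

Time complexity: O(log n).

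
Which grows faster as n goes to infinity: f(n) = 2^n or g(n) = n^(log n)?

f(n) = 2^n grows faster: take logs: log(n^(log n)) = (log n)^2, log(2^n) = n log 2; n dominates (log n)^2.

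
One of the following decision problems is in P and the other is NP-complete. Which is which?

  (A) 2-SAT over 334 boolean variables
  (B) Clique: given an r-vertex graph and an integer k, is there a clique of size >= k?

(A) is P: 2-SAT is solvable in linear time via implication-graph SCCs.
(B) is NP-complete: complement of Independent Set / Vertex Cover (with k part of the input).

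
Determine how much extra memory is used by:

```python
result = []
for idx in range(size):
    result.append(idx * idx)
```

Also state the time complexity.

Space complexity: O(n).
Auxiliary storage grows linearly with the input size n in the worst case.
Time complexity: O(n).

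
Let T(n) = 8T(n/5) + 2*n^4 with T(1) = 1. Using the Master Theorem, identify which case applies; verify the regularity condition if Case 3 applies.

a=8, b=5, f(n)=2*n^4.
log_5(8) = 1.292 < 4.
f(n) = Omega(n^(1.292+epsilon)) for some epsilon > 0, so Case 3 is the candidate.
Regularity: a*f(n/b) = 8*2*(n/5)^4 = (8/625)*2*n^4 <= c*f(n) with c = 8/625 < 1. Satisfied.
Case 3: T(n) = Theta(n^4).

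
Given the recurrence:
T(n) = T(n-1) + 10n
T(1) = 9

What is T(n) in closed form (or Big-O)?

Unrolling: T(n) = 9 + 10*(2 + 3 + ... + n) = 9 + 10*(n(n+1)/2 - 1) = O(n^2).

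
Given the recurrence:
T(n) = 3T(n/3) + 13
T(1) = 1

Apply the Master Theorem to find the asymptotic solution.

a=3, b=3, f(n)=13. log_3(3) = 1. Case 1 of Master Theorem: T(n) = O(n^1).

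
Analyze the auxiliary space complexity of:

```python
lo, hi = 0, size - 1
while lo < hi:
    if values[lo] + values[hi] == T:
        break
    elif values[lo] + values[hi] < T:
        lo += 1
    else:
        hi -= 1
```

Space complexity: O(1).
Only a constant amount of auxiliary storage is used; nothing grows with n.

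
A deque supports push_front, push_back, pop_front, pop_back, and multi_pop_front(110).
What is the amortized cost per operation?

Assign 2 credits to each push operation. A pop uses 1 saved credit. multi_pop_front(110) uses up to 110 saved credits from previous pushes. Credits never go negative. Amortized cost is O(1).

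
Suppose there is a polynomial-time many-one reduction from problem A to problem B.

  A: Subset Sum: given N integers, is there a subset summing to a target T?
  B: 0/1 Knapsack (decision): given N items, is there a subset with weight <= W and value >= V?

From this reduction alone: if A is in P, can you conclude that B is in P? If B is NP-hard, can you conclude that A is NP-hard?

A poly-time reduction A <=_p B transfers tractability DOWN (B easy => A easy) and hardness UP (A hard => B hard), not the reverse.
From A in P, the reduction alone does NOT give B in P: any problem in P trivially reduces to SAT, yet SAT is not known to be in P.
From B NP-hard, the reduction alone does NOT give A NP-hard: again, easy problems reduce to hard ones.
(Here in fact A is NP-complete and B is NP-complete.)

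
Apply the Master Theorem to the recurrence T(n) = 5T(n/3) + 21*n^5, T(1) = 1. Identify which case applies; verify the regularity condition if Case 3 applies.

a=5, b=3, f(n)=21*n^5.
log_3(5) = 1.465 < 5.
f(n) = Omega(n^(1.465+epsilon)) for some epsilon > 0, so Case 3 is the candidate.
Regularity: a*f(n/b) = 5*21*(n/3)^5 = (5/243)*21*n^5 <= c*f(n) with c = 5/243 < 1. Satisfied.
Case 3: T(n) = Theta(n^5).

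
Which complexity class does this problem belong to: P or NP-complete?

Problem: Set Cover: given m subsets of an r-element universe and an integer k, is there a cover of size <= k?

This problem is NP-complete: one of Karp's 21 NP-complete problems (with k part of the input).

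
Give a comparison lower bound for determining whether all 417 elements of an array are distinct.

In the algebraic decision-tree model, the YES region for element distinctness on 417 elements has 417! connected components (one per ordering). Ben-Or's theorem then gives a lower bound of Omega(log(n!)) = Omega(n log n).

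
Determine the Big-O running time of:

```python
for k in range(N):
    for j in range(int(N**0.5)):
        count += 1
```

Time complexity: O(n * sqrt(n)).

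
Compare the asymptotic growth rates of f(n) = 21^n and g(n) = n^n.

g(n) = n^n grows faster: n^n / 21^n = (n/21)^n -> infinity once n > 21.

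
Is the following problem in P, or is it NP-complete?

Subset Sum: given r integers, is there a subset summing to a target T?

This problem is NP-complete: one of Karp's 21 NP-complete problems.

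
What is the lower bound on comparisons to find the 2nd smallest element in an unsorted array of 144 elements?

Finding the 2nd smallest of 144 elements requires Omega(n) comparisons. Every element must participate in at least one comparison; otherwise it could be the 2nd smallest.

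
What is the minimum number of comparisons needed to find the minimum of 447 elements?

Finding the minimum requires 446 comparisons, identical reasoning to finding the maximum. Each comparison eliminates one candidate.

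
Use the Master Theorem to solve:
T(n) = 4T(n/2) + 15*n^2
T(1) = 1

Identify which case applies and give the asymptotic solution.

a=4, b=2, f(n)=15*n^2.
log_2(4) = 2, so n^(log_b(a)) = n^2.
f(n) = Theta(n^2), so Case 2 applies.
T(n) = Theta(n^2 log n).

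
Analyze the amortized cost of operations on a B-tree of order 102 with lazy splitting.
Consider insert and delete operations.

In a B-tree of order 102, a node splits when it has 102 keys. With lazy splitting, we use potential Phi = number of full nodes + number of near-empty nodes. Each split costs O(1) but reduces potential. Between splits, at least 51 insertions must occur in that node. Amortized structural cost is O(1) per operation, plus O(log_102 n) traversal.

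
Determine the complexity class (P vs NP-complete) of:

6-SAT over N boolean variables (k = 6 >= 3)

This problem is NP-complete: 3-SAT is NP-complete (Cook-Levin); k-SAT for k>=3 reduces from 3-SAT.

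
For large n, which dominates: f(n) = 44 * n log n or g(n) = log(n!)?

f(n) = 44 * n log n and g(n) = log(n!) are Theta of each other: Stirling: log(n!) = n log n - n + O(log n) = Theta(n log n); the constant 44 doesn't change the Theta class.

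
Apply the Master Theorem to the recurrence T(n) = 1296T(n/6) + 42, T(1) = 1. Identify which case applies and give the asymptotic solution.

a=1296, b=6, f(n)=42.
log_6(1296) = 4 > 0.
Since f(n) = O(n^0) is polynomially smaller than n^4, Case 1 applies.
T(n) = Theta(n^4).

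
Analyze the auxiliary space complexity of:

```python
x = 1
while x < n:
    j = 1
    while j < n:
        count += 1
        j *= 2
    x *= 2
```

Space complexity: O(1).
Only a constant amount of auxiliary storage is used; nothing grows with n.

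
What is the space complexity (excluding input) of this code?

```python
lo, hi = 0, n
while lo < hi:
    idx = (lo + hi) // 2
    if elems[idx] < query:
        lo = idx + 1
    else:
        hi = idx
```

Space complexity: O(1).
Only a constant amount of auxiliary storage is used; nothing grows with n.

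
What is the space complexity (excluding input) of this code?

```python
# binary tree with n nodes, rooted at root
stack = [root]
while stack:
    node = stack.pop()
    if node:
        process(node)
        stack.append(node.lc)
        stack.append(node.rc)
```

Space complexity: O(n).
Auxiliary storage grows linearly with the input size n in the worst case.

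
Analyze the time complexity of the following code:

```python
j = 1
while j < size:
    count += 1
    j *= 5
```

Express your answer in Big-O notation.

Time complexity: O(log n).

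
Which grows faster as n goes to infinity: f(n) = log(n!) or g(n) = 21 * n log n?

f(n) = log(n!) and g(n) = 21 * n log n are Theta of each other: Stirling: log(n!) = n log n - n + O(log n) = Theta(n log n); the constant 21 doesn't change the Theta class.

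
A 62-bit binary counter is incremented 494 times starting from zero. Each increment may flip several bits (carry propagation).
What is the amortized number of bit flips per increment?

Bit i flips on every 2^i-th increment, so over 494 increments bit i flips floor(494/2^i) times. Summing over i: total flips < 2 * 494. Amortized: < 2 = O(1) per increment.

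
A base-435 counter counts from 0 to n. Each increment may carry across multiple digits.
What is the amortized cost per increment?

Digit at position i changes every 435^i increments. Total digit changes over n increments: n * 435/(435-1) = O(n). Amortized: O(1).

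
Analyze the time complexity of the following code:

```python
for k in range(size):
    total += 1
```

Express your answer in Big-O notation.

Time complexity: O(n).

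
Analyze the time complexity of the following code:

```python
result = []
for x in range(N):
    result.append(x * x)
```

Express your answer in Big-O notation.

Time complexity: O(n).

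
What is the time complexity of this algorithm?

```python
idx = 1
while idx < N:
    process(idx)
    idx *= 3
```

Time complexity: O(log n).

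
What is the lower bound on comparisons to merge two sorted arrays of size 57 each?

To merge two sorted arrays of size 57, we need at least 113 comparisons in the worst case. An adversary can force every element to be compared.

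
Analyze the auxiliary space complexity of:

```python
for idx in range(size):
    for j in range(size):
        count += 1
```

Space complexity: O(1).
Only a constant amount of auxiliary storage is used; nothing grows with n.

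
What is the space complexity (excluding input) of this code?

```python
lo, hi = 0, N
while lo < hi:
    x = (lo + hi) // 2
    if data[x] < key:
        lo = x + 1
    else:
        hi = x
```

Space complexity: O(1).
Only a constant amount of auxiliary storage is used; nothing grows with n.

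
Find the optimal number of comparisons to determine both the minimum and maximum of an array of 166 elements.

Naive approach: 330 comparisons (165 for max + 165 for min).
Optimal: Compare elements in pairs first (floor(n/2) = 83 comparisons), then find max among winners and min among losers (82 comparisons each).
Total: ceil(3n/2) - 2 = 247 comparisons. An adversary argument shows this is also a lower bound.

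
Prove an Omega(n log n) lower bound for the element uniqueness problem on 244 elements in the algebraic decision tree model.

In the algebraic decision tree model, element uniqueness on 244 elements is equivalent to determining which cell of an arrangement of C(244,2) = 29646 hyperplanes x_i = x_j contains the input point. Ben-Or's theorem shows this requires Omega(n log n).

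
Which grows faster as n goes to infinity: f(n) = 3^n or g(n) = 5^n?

g(n) = 5^n grows faster: (5/3)^n -> infinity since 5/3 > 1.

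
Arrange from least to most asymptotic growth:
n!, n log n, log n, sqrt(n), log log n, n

Ordered by growth rate: log log n < log n < sqrt(n) < n < n log n < n!.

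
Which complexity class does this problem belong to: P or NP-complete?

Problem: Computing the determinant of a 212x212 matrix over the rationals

This problem is in P: Gaussian elimination runs in O(n^3).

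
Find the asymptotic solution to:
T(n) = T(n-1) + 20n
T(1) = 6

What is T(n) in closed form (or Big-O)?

Unrolling: T(n) = 6 + 20*(2 + 3 + ... + n) = 6 + 20*(n(n+1)/2 - 1) = O(n^2).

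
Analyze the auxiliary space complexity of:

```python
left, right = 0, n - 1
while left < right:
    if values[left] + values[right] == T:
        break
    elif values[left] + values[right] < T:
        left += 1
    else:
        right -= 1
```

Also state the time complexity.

Space complexity: O(1).
Only a constant amount of auxiliary storage is used; nothing grows with n.
Time complexity: O(n).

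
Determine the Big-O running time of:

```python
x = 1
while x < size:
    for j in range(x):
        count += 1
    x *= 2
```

Time complexity: O(n).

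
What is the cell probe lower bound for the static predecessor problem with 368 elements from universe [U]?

The Patrascu-Thorup lower bound shows any data structure on n = 368 elements using O(n * polylog(n)) space requires Omega(log log U) query time. van Emde Boas trees achieve O(log log U) with O(U) space.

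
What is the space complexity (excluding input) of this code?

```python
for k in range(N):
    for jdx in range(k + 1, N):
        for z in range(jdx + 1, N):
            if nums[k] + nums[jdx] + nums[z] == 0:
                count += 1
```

Space complexity: O(1).
Only a constant amount of auxiliary storage is used; nothing grows with n.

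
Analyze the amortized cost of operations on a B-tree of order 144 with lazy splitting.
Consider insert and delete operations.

In a B-tree of order 144, a node splits when it has 144 keys. With lazy splitting, we use potential Phi = number of full nodes + number of near-empty nodes. Each split costs O(1) but reduces potential. Between splits, at least 72 insertions must occur in that node. Amortized structural cost is O(1) per operation, plus O(log_144 n) traversal.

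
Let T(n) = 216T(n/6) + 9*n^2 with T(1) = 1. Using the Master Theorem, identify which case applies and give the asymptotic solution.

a=216, b=6, f(n)=9*n^2.
log_6(216) = 3 > 2.
Since f(n) = O(n^2) is polynomially smaller than n^3, Case 1 applies.
T(n) = Theta(n^3).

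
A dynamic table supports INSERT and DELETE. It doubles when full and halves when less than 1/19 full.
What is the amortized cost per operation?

Using potential function Phi = |2*num_items - table_size| when load > 1/2, and Phi = table_size/2 - num_items otherwise. The gap of 1/19 vs 1/2 for shrinking prevents thrashing. Both insert and delete have O(1) amortized cost.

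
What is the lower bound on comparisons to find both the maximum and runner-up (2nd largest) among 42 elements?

Lower bound: finding the max needs 42-1 comparisons. By an adversary weight-doubling argument, the maximum element must personally win at least ceil(log_2(42)) = 6 comparisons in any correct algorithm. The 2nd largest is among those 6 direct losers, and distinguishing it requires 6-1 more comparisons. Total >= 42-1 + 6-1 = 46. A balanced tournament achieves this bound exactly.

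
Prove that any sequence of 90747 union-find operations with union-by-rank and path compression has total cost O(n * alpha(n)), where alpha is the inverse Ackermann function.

Using Tarjan's analysis with rank-based potential function. Union-by-rank keeps tree height O(log n). Path compression flattens paths during find. For n = 90747 operations, total cost is O(n * alpha(n)), effectively O(n) since alpha grows incredibly slowly.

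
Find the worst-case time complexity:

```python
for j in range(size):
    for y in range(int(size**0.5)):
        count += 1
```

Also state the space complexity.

Time complexity: O(n * sqrt(n)).
Space complexity: O(1).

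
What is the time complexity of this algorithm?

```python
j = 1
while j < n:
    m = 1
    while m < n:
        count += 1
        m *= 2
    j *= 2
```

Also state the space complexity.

Time complexity: O(log^2 n).
Space complexity: O(1).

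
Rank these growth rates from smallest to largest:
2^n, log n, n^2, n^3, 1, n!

Ordered by growth rate: 1 < log n < n^2 < n^3 < 2^n < n!.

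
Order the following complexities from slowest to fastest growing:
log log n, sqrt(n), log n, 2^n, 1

Ordered by growth rate: 1 < log log n < log n < sqrt(n) < 2^n.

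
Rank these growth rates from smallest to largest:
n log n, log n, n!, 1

Ordered by growth rate: 1 < log n < n log n < n!.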